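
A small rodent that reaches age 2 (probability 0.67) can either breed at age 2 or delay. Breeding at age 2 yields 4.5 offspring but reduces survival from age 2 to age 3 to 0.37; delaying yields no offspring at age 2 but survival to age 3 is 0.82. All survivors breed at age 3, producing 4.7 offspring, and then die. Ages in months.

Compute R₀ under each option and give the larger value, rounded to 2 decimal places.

4.18

breed at age 2: R₀ = 0.67 × (4.5 + 0.37 × 4.7) = 0.67 × 6.2390 = 4.1801
delay to age 3: R₀ = 0.67 × (0.82 × 4.7) = 0.67 × 3.8540 = 2.5822
Higher: breed at age 2 (4.1801).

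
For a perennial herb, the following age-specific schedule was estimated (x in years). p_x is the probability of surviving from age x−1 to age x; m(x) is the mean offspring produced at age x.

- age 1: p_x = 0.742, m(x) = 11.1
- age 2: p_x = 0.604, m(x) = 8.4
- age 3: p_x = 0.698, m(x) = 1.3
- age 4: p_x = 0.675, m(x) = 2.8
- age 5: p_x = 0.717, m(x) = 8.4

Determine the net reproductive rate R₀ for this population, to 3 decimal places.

14.270

Survivorship from birth: l_x = p_1·p_2·…·p_x.
  l_1 = 0.74200
  l_2 = 0.44817
  l_3 = 0.31282
  l_4 = 0.21115
  l_5 = 0.15140
R₀ = Σ l_x m(x):
  age 1: 0.74200 × 11.1 = 8.2362
  age 2: 0.44817 × 8.4 = 3.7646
  age 3: 0.31282 × 1.3 = 0.4067
  age 4: 0.21115 × 2.8 = 0.5912
  age 5: 0.15140 × 8.4 = 1.2718
R₀ = 8.2362 + 3.7646 + 0.4067 + 0.5912 + 1.2718 = 14.2705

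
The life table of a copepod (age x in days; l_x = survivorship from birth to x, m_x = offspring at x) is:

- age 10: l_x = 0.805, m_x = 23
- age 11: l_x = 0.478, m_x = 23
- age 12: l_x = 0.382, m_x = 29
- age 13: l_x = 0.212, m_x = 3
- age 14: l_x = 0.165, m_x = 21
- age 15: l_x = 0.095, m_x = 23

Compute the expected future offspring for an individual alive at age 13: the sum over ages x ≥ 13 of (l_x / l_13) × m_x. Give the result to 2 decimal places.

29.65

l_13 = 0.212. Conditional survival from age 13 to x is l_x / l_13.
  x=13: (0.212/0.212) × 3 = 3.0000
  x=14: (0.165/0.212) × 21 = 16.3443
  x=15: (0.095/0.212) × 23 = 10.3066
Sum = 3.0000 + 16.3443 + 10.3066 = 29.6509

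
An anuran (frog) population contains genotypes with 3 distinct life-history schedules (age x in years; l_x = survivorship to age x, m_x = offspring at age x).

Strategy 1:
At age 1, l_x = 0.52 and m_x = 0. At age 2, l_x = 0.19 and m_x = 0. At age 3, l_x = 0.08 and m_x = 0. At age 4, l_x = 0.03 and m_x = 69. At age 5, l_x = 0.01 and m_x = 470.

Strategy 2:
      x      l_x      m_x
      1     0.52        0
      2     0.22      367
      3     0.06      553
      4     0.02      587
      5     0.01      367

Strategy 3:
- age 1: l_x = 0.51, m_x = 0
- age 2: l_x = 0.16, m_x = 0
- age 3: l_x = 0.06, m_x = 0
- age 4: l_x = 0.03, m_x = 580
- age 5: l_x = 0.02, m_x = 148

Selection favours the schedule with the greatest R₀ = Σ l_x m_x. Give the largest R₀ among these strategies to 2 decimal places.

129.33

Strategy 1: R₀ = 0.52×0 + 0.19×0 + 0.08×0 + 0.03×69 + 0.01×470 = 6.7700
Strategy 2: R₀ = 0.52×0 + 0.22×367 + 0.06×553 + 0.02×587 + 0.01×367 = 129.3300
Strategy 3: R₀ = 0.51×0 + 0.16×0 + 0.06×0 + 0.03×580 + 0.02×148 = 20.3600
Highest R₀: strategy 2 with 129.3300.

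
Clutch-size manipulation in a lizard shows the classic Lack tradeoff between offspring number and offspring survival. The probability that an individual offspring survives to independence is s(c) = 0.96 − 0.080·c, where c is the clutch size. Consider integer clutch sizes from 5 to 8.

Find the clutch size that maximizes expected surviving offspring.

6

Expected surviving offspring = c × s(c):
  c=5: 5 × 0.560 = 2.800
  c=6: 6 × 0.480 = 2.880
  c=7: 7 × 0.400 = 2.800
  c=8: 8 × 0.320 = 2.560
Maximum at c = 6 (2.880 surviving offspring).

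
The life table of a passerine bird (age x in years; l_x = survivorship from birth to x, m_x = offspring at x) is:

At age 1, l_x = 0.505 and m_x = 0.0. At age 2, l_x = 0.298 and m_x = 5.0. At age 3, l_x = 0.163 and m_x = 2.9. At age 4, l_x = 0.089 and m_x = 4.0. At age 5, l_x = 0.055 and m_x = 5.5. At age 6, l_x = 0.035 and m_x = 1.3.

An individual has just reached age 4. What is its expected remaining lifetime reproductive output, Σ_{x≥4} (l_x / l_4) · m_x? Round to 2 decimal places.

l_4 = 0.089. Conditional survival from age 4 to x is l_x / l_4.
  x=4: (0.089/0.089) × 4.0 = 4.0000
  x=5: (0.055/0.089) × 5.5 = 3.3989
  x=6: (0.035/0.089) × 1.3 = 0.5112
Sum = 4.0000 + 3.3989 + 0.5112 = 7.9101

7.91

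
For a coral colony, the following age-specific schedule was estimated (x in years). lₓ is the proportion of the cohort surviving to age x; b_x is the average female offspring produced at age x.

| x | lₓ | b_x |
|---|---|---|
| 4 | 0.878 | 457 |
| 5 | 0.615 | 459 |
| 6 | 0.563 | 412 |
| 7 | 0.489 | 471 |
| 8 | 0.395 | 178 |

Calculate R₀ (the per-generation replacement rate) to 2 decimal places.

1216.12

R₀ = Σ lₓ b_x:
  age 4: 0.878 × 457 = 401.2460
  age 5: 0.615 × 459 = 282.2850
  age 6: 0.563 × 412 = 231.9560
  age 7: 0.489 × 471 = 230.3190
  age 8: 0.395 × 178 = 70.3100
R₀ = 401.2460 + 282.2850 + 231.9560 + 230.3190 + 70.3100 = 1216.1160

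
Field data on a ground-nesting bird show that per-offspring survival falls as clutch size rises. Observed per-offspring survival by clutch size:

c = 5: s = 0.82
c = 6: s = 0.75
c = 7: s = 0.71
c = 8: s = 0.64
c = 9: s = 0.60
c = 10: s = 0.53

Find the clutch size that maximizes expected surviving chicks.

9

Expected surviving chicks = c × s(c):
  c=5: 5 × 0.82 = 4.100
  c=6: 6 × 0.75 = 4.500
  c=7: 7 × 0.71 = 4.970
  c=8: 8 × 0.64 = 5.120
  c=9: 9 × 0.60 = 5.400
  c=10: 10 × 0.53 = 5.300
Maximum at c = 9 (5.400 surviving chicks).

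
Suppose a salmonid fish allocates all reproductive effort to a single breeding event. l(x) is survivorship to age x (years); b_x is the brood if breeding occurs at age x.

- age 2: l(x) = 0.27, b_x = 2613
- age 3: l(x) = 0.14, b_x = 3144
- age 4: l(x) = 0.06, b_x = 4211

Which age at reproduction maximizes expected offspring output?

Expected offspring if breeding at age x = l(x) × b_x:
  age 2: 0.27 × 2613 = 705.510
  age 3: 0.14 × 3144 = 440.160
  age 4: 0.06 × 4211 = 252.660
Maximum at age 2 (705.510).

2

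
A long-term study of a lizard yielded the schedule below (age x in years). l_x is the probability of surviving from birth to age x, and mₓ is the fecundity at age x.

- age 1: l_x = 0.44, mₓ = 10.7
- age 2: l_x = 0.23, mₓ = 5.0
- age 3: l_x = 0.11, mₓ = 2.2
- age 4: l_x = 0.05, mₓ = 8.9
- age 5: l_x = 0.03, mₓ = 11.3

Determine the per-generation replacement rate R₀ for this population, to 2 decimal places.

R₀ = Σ l_x mₓ:
  age 1: 0.44 × 10.7 = 4.7080
  age 2: 0.23 × 5.0 = 1.1500
  age 3: 0.11 × 2.2 = 0.2420
  age 4: 0.05 × 8.9 = 0.4450
  age 5: 0.03 × 11.3 = 0.3390
R₀ = 4.7080 + 1.1500 + 0.2420 + 0.4450 + 0.3390 = 6.8840

6.88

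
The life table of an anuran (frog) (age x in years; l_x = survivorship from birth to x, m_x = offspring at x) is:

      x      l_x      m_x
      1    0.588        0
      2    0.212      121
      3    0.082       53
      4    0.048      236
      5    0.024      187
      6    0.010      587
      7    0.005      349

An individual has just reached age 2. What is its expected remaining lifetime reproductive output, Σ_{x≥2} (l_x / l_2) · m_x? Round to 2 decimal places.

252.02

l_2 = 0.212. Conditional survival from age 2 to x is l_x / l_2.
  x=2: (0.212/0.212) × 121 = 121.0000
  x=3: (0.082/0.212) × 53 = 20.5000
  x=4: (0.048/0.212) × 236 = 53.4340
  x=5: (0.024/0.212) × 187 = 21.1698
  x=6: (0.010/0.212) × 587 = 27.6887
  x=7: (0.005/0.212) × 349 = 8.2311
Sum = 121.0000 + 20.5000 + 53.4340 + 21.1698 + 27.6887 + 8.2311 = 252.0236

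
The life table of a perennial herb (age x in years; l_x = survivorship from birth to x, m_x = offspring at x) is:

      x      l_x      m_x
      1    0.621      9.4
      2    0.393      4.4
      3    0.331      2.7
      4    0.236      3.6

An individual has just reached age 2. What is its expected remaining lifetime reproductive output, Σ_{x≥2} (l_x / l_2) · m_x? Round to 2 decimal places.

8.84

l_2 = 0.393. Conditional survival from age 2 to x is l_x / l_2.
  x=2: (0.393/0.393) × 4.4 = 4.4000
  x=3: (0.331/0.393) × 2.7 = 2.2740
  x=4: (0.236/0.393) × 3.6 = 2.1618
Sum = 4.4000 + 2.2740 + 2.1618 = 8.8359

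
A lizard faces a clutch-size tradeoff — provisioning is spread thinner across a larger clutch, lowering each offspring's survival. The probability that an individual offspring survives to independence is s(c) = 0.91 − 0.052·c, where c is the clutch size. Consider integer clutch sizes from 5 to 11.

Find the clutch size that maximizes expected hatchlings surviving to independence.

Expected hatchlings surviving to independence = c × s(c):
  c=5: 5 × 0.650 = 3.250
  c=6: 6 × 0.598 = 3.588
  c=7: 7 × 0.546 = 3.822
  c=8: 8 × 0.494 = 3.952
  c=9: 9 × 0.442 = 3.978
  c=10: 10 × 0.390 = 3.900
  c=11: 11 × 0.338 = 3.718
Maximum at c = 9 (3.978 hatchlings surviving to independence).

9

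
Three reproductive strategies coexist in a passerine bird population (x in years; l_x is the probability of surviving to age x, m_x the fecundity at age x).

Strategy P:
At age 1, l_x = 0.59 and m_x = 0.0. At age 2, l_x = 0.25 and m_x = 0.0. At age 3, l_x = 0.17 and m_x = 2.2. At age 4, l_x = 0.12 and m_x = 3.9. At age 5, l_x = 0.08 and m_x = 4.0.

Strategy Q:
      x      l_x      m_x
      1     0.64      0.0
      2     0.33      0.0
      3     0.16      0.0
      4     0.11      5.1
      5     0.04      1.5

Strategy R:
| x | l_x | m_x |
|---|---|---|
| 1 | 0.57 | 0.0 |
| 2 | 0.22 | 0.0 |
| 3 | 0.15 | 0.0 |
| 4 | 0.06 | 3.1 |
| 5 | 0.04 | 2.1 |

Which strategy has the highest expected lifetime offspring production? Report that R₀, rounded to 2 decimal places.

Strategy P: R₀ = 0.59×0.0 + 0.25×0.0 + 0.17×2.2 + 0.12×3.9 + 0.08×4.0 = 1.1620
Strategy Q: R₀ = 0.64×0.0 + 0.33×0.0 + 0.16×0.0 + 0.11×5.1 + 0.04×1.5 = 0.6210
Strategy R: R₀ = 0.57×0.0 + 0.22×0.0 + 0.15×0.0 + 0.06×3.1 + 0.04×2.1 = 0.2700
Highest R₀: strategy P with 1.1620.

1.16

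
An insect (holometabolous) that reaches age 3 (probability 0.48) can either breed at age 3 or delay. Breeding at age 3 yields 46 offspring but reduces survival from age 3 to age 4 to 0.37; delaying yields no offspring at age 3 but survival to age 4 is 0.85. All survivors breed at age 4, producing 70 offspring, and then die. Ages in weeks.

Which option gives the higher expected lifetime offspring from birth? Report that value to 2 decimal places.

breed at age 3: R₀ = 0.48 × (46 + 0.37 × 70) = 0.48 × 71.9000 = 34.5120
delay to age 4: R₀ = 0.48 × (0.85 × 70) = 0.48 × 59.5000 = 28.5600
Higher: breed at age 3 (34.5120).

34.51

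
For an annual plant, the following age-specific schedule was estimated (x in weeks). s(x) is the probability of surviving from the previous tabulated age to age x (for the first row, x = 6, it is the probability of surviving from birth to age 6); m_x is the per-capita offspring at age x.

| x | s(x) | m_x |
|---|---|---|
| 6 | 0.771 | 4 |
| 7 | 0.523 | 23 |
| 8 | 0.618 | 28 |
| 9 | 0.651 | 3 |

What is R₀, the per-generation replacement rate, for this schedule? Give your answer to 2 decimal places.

Survivorship from birth: l_x = s_6·s_7·…·s_x.
  l_6 = 0.77100
  l_7 = 0.40323
  l_8 = 0.24920
  l_9 = 0.16223
R₀ = Σ l_x m_x:
  age 6: 0.77100 × 4 = 3.0840
  age 7: 0.40323 × 23 = 9.2743
  age 8: 0.24920 × 28 = 6.9776
  age 9: 0.16223 × 3 = 0.4867
R₀ = 3.0840 + 9.2743 + 6.9776 + 0.4867 = 19.8226

19.82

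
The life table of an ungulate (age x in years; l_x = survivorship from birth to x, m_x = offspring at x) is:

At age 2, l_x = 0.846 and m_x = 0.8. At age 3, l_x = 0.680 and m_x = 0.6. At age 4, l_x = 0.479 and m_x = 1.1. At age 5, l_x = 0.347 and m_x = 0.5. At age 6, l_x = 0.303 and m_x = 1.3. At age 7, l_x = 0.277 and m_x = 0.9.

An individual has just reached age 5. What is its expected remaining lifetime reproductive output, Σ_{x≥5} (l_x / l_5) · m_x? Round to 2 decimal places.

2.35

l_5 = 0.347. Conditional survival from age 5 to x is l_x / l_5.
  x=5: (0.347/0.347) × 0.5 = 0.5000
  x=6: (0.303/0.347) × 1.3 = 1.1352
  x=7: (0.277/0.347) × 0.9 = 0.7184
Sum = 0.5000 + 1.1352 + 0.7184 = 2.3536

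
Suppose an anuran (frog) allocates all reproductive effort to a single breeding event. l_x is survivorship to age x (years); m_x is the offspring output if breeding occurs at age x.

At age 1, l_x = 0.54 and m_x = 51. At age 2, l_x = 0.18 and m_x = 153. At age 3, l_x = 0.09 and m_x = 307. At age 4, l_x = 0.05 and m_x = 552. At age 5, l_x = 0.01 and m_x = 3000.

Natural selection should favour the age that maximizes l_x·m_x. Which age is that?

Expected offspring if breeding at age x = l_x × m_x:
  age 1: 0.54 × 51 = 27.540
  age 2: 0.18 × 153 = 27.540
  age 3: 0.09 × 307 = 27.630
  age 4: 0.05 × 552 = 27.600
  age 5: 0.01 × 3000 = 30.000
Maximum at age 5 (30.000).

5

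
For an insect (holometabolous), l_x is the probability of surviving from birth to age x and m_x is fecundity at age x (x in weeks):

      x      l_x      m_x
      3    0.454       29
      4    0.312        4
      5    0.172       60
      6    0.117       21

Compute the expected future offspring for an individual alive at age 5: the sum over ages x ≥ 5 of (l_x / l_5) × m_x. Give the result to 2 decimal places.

74.28

l_5 = 0.172. Conditional survival from age 5 to x is l_x / l_5.
  x=5: (0.172/0.172) × 60 = 60.0000
  x=6: (0.117/0.172) × 21 = 14.2849
Sum = 60.0000 + 14.2849 = 74.2849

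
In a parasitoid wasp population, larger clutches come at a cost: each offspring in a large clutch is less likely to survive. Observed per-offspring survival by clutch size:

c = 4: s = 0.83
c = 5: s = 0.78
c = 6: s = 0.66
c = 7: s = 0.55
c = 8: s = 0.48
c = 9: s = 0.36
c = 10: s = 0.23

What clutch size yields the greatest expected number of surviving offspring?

6

Expected surviving offspring = c × s(c):
  c=4: 4 × 0.83 = 3.320
  c=5: 5 × 0.78 = 3.900
  c=6: 6 × 0.66 = 3.960
  c=7: 7 × 0.55 = 3.850
  c=8: 8 × 0.48 = 3.840
  c=9: 9 × 0.36 = 3.240
  c=10: 10 × 0.23 = 2.300
Maximum at c = 6 (3.960 surviving offspring).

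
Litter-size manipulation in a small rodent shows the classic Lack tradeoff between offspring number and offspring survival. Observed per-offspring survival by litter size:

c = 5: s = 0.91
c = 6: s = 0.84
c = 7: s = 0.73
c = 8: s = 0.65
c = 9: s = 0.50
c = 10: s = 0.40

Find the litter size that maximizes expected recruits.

Expected recruits = c × s(c):
  c=5: 5 × 0.91 = 4.550
  c=6: 6 × 0.84 = 5.040
  c=7: 7 × 0.73 = 5.110
  c=8: 8 × 0.65 = 5.200
  c=9: 9 × 0.50 = 4.500
  c=10: 10 × 0.40 = 4.000
Maximum at c = 8 (5.200 recruits).

8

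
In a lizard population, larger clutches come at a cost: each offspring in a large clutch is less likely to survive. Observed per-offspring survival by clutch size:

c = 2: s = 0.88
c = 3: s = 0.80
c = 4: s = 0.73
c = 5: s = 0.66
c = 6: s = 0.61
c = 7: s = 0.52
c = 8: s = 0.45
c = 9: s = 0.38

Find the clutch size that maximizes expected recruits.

6

Expected recruits = c × s(c):
  c=2: 2 × 0.88 = 1.760
  c=3: 3 × 0.80 = 2.400
  c=4: 4 × 0.73 = 2.920
  c=5: 5 × 0.66 = 3.300
  c=6: 6 × 0.61 = 3.660
  c=7: 7 × 0.52 = 3.640
  c=8: 8 × 0.45 = 3.600
  c=9: 9 × 0.38 = 3.420
Maximum at c = 6 (3.660 recruits).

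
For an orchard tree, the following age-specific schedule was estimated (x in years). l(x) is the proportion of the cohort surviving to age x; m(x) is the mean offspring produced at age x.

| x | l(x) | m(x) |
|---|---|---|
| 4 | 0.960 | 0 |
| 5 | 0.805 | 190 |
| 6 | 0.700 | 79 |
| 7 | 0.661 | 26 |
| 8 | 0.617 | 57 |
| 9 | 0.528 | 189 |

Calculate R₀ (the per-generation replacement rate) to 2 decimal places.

360.40

R₀ = Σ l(x) m(x):
  age 4: 0.960 × 0 = 0.0000
  age 5: 0.805 × 190 = 152.9500
  age 6: 0.700 × 79 = 55.3000
  age 7: 0.661 × 26 = 17.1860
  age 8: 0.617 × 57 = 35.1690
  age 9: 0.528 × 189 = 99.7920
R₀ = 0.0000 + 152.9500 + 55.3000 + 17.1860 + 35.1690 + 99.7920 = 360.3970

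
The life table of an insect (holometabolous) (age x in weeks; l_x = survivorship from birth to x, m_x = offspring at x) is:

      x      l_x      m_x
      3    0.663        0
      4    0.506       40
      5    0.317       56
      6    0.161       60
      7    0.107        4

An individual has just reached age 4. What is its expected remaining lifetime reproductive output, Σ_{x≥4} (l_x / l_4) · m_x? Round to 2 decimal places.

95.02

l_4 = 0.506. Conditional survival from age 4 to x is l_x / l_4.
  x=4: (0.506/0.506) × 40 = 40.0000
  x=5: (0.317/0.506) × 56 = 35.0830
  x=6: (0.161/0.506) × 60 = 19.0909
  x=7: (0.107/0.506) × 4 = 0.8458
Sum = 40.0000 + 35.0830 + 19.0909 + 0.8458 = 95.0198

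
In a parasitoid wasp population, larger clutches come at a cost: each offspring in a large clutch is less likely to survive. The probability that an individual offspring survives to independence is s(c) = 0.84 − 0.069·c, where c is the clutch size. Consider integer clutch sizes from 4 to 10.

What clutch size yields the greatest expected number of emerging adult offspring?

Expected emerging adult offspring = c × s(c):
  c=4: 4 × 0.564 = 2.256
  c=5: 5 × 0.495 = 2.475
  c=6: 6 × 0.426 = 2.556
  c=7: 7 × 0.357 = 2.499
  c=8: 8 × 0.288 = 2.304
  c=9: 9 × 0.219 = 1.971
  c=10: 10 × 0.150 = 1.500
Maximum at c = 6 (2.556 emerging adult offspring).

6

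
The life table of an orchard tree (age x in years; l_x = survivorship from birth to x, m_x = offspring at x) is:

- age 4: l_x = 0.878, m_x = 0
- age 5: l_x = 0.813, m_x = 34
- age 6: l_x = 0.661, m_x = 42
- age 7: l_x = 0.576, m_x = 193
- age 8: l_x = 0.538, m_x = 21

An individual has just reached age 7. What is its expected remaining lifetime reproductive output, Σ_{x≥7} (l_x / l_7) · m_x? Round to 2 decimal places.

l_7 = 0.576. Conditional survival from age 7 to x is l_x / l_7.
  x=7: (0.576/0.576) × 193 = 193.0000
  x=8: (0.538/0.576) × 21 = 19.6146
Sum = 193.0000 + 19.6146 = 212.6146

212.61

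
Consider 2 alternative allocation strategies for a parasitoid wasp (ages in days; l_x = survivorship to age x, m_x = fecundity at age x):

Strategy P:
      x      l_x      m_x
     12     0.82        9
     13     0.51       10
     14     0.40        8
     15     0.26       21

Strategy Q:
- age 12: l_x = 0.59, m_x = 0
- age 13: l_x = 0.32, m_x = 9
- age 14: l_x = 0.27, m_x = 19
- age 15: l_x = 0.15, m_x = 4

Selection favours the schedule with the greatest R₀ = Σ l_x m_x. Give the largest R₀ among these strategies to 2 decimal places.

21.14

Strategy P: R₀ = 0.82×9 + 0.51×10 + 0.40×8 + 0.26×21 = 21.1400
Strategy Q: R₀ = 0.59×0 + 0.32×9 + 0.27×19 + 0.15×4 = 8.6100
Highest R₀: strategy P with 21.1400.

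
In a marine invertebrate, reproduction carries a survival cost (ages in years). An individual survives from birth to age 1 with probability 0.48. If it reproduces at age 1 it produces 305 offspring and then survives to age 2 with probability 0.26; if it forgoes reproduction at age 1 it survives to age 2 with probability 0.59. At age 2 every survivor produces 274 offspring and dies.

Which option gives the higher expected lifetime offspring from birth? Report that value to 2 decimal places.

180.60

breed at age 1: R₀ = 0.48 × (305 + 0.26 × 274) = 0.48 × 376.2400 = 180.5952
delay to age 2: R₀ = 0.48 × (0.59 × 274) = 0.48 × 161.6600 = 77.5968
Higher: breed at age 1 (180.5952).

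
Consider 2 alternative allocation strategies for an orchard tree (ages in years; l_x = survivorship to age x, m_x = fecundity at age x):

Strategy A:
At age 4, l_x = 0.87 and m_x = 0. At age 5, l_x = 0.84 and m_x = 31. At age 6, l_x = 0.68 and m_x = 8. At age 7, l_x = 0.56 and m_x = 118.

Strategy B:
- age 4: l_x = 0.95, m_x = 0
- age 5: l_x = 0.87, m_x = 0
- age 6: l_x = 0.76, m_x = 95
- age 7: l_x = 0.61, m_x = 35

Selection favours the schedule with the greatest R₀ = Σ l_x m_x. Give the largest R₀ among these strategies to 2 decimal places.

97.56

Strategy A: R₀ = 0.87×0 + 0.84×31 + 0.68×8 + 0.56×118 = 97.5600
Strategy B: R₀ = 0.95×0 + 0.87×0 + 0.76×95 + 0.61×35 = 93.5500
Highest R₀: strategy A with 97.5600.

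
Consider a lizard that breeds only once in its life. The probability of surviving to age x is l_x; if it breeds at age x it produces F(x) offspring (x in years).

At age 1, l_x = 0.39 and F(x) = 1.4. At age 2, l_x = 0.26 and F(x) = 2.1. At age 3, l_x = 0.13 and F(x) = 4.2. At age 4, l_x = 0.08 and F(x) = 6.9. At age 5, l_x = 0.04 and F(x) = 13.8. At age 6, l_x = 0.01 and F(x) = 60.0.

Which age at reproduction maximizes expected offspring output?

6

Expected offspring if breeding at age x = l_x × F(x):
  age 1: 0.39 × 1.4 = 0.546
  age 2: 0.26 × 2.1 = 0.546
  age 3: 0.13 × 4.2 = 0.546
  age 4: 0.08 × 6.9 = 0.552
  age 5: 0.04 × 13.8 = 0.552
  age 6: 0.01 × 60.0 = 0.600
Maximum at age 6 (0.600).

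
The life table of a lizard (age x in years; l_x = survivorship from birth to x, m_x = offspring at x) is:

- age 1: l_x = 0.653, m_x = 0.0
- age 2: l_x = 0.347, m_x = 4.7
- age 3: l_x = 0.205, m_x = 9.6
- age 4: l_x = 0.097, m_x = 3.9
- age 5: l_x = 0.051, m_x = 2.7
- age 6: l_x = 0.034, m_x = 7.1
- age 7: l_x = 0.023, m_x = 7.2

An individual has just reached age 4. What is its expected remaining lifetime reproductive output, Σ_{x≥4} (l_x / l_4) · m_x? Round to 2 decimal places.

9.52

l_4 = 0.097. Conditional survival from age 4 to x is l_x / l_4.
  x=4: (0.097/0.097) × 3.9 = 3.9000
  x=5: (0.051/0.097) × 2.7 = 1.4196
  x=6: (0.034/0.097) × 7.1 = 2.4887
  x=7: (0.023/0.097) × 7.2 = 1.7072
Sum = 3.9000 + 1.4196 + 2.4887 + 1.7072 = 9.5155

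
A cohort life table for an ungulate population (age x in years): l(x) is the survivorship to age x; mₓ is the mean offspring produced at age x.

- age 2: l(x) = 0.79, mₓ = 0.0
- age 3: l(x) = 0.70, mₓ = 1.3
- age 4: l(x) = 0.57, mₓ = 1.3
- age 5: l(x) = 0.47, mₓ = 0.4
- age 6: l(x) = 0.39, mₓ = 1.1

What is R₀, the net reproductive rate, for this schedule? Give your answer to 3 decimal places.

2.268

R₀ = Σ l(x) mₓ:
  age 2: 0.79 × 0.0 = 0.0000
  age 3: 0.70 × 1.3 = 0.9100
  age 4: 0.57 × 1.3 = 0.7410
  age 5: 0.47 × 0.4 = 0.1880
  age 6: 0.39 × 1.1 = 0.4290
R₀ = 0.0000 + 0.9100 + 0.7410 + 0.1880 + 0.4290 = 2.2680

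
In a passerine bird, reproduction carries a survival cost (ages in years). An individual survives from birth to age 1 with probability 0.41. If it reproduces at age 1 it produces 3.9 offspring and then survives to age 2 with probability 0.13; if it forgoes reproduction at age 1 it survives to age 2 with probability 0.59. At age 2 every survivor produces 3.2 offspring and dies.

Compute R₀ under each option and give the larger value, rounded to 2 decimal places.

breed at age 1: R₀ = 0.41 × (3.9 + 0.13 × 3.2) = 0.41 × 4.3160 = 1.7696
delay to age 2: R₀ = 0.41 × (0.59 × 3.2) = 0.41 × 1.8880 = 0.7741
Higher: breed at age 1 (1.7696).

1.77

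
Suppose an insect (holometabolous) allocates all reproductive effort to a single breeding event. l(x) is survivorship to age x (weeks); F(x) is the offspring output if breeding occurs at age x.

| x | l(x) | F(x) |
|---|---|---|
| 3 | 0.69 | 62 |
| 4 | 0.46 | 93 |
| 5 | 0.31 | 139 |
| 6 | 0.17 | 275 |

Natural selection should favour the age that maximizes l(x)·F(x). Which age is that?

6

Expected offspring if breeding at age x = l(x) × F(x):
  age 3: 0.69 × 62 = 42.780
  age 4: 0.46 × 93 = 42.780
  age 5: 0.31 × 139 = 43.090
  age 6: 0.17 × 275 = 46.750
Maximum at age 6 (46.750).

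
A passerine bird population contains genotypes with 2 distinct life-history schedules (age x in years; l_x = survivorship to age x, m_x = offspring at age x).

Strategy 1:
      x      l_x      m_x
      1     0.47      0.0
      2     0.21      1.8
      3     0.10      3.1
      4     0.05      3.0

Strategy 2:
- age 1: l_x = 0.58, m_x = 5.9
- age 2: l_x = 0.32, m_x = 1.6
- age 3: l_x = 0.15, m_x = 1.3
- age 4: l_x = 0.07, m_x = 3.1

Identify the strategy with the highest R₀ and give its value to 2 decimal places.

Strategy 1: R₀ = 0.47×0.0 + 0.21×1.8 + 0.10×3.1 + 0.05×3.0 = 0.8380
Strategy 2: R₀ = 0.58×5.9 + 0.32×1.6 + 0.15×1.3 + 0.07×3.1 = 4.3460
Highest R₀: strategy 2 with 4.3460.

4.35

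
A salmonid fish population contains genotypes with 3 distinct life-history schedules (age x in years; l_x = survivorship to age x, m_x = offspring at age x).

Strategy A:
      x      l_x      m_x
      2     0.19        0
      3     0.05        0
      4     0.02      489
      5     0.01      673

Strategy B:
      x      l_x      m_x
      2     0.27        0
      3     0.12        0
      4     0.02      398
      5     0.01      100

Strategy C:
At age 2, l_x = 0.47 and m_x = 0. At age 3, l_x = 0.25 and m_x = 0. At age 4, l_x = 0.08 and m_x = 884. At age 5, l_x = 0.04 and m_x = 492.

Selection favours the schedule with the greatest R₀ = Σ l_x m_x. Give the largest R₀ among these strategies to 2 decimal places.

90.40

Strategy A: R₀ = 0.19×0 + 0.05×0 + 0.02×489 + 0.01×673 = 16.5100
Strategy B: R₀ = 0.27×0 + 0.12×0 + 0.02×398 + 0.01×100 = 8.9600
Strategy C: R₀ = 0.47×0 + 0.25×0 + 0.08×884 + 0.04×492 = 90.4000
Highest R₀: strategy C with 90.4000.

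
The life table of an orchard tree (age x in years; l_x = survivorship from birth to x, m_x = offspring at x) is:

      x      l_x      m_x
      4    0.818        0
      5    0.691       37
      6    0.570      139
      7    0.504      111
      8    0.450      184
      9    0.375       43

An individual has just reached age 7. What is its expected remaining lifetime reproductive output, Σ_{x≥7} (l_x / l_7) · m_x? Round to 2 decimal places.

307.28

l_7 = 0.504. Conditional survival from age 7 to x is l_x / l_7.
  x=7: (0.504/0.504) × 111 = 111.0000
  x=8: (0.450/0.504) × 184 = 164.2857
  x=9: (0.375/0.504) × 43 = 31.9940
Sum = 111.0000 + 164.2857 + 31.9940 = 307.2798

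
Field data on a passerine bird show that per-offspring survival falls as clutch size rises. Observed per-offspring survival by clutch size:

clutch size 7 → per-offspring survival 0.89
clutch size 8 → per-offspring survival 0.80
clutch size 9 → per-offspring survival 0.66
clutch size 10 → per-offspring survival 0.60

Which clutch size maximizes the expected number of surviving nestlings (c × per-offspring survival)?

Expected surviving nestlings = c × s(c):
  c=7: 7 × 0.89 = 6.230
  c=8: 8 × 0.80 = 6.400
  c=9: 9 × 0.66 = 5.940
  c=10: 10 × 0.60 = 6.000
Maximum at c = 8 (6.400 surviving nestlings).

8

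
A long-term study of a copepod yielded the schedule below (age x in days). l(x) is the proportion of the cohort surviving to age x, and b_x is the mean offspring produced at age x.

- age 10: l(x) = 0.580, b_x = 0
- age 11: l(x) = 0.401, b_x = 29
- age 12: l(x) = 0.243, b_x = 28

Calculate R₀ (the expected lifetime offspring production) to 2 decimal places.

18.43

R₀ = Σ l(x) b_x:
  age 10: 0.580 × 0 = 0.0000
  age 11: 0.401 × 29 = 11.6290
  age 12: 0.243 × 28 = 6.8040
R₀ = 0.0000 + 11.6290 + 6.8040 = 18.4330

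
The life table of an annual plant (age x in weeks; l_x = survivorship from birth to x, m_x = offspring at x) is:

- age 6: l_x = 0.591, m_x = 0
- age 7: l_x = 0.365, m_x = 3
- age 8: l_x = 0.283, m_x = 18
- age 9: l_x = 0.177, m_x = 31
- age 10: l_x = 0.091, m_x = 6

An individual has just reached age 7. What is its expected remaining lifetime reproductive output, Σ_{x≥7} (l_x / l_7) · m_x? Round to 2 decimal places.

33.48

l_7 = 0.365. Conditional survival from age 7 to x is l_x / l_7.
  x=7: (0.365/0.365) × 3 = 3.0000
  x=8: (0.283/0.365) × 18 = 13.9562
  x=9: (0.177/0.365) × 31 = 15.0329
  x=10: (0.091/0.365) × 6 = 1.4959
Sum = 3.0000 + 13.9562 + 15.0329 + 1.4959 = 33.4849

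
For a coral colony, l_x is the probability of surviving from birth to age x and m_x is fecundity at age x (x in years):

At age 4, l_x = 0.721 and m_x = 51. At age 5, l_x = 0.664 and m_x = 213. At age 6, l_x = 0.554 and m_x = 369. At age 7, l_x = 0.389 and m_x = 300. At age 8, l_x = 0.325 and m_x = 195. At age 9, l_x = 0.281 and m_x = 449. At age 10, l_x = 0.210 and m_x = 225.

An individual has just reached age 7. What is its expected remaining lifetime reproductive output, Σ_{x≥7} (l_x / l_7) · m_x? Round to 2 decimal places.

908.72

l_7 = 0.389. Conditional survival from age 7 to x is l_x / l_7.
  x=7: (0.389/0.389) × 300 = 300.0000
  x=8: (0.325/0.389) × 195 = 162.9177
  x=9: (0.281/0.389) × 449 = 324.3419
  x=10: (0.210/0.389) × 225 = 121.4653
Sum = 300.0000 + 162.9177 + 324.3419 + 121.4653 = 908.7249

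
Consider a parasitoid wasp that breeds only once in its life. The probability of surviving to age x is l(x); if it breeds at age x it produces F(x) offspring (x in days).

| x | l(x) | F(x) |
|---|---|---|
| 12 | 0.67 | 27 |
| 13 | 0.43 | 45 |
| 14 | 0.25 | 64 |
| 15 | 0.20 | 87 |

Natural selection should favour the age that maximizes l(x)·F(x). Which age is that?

13

Expected offspring if breeding at age x = l(x) × F(x):
  age 12: 0.67 × 27 = 18.090
  age 13: 0.43 × 45 = 19.350
  age 14: 0.25 × 64 = 16.000
  age 15: 0.20 × 87 = 17.400
Maximum at age 13 (19.350).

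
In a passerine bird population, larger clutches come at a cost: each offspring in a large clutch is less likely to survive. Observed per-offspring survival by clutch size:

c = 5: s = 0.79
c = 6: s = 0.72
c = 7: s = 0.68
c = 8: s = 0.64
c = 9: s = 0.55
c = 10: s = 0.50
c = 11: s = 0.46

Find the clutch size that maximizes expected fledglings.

8

Expected fledglings = c × s(c):
  c=5: 5 × 0.79 = 3.950
  c=6: 6 × 0.72 = 4.320
  c=7: 7 × 0.68 = 4.760
  c=8: 8 × 0.64 = 5.120
  c=9: 9 × 0.55 = 4.950
  c=10: 10 × 0.50 = 5.000
  c=11: 11 × 0.46 = 5.060
Maximum at c = 8 (5.120 fledglings).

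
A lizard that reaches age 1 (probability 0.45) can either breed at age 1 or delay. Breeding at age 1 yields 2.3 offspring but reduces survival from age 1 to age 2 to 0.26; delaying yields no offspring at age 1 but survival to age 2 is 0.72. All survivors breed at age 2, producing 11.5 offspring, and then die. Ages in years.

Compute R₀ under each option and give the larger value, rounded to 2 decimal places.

3.73

breed at age 1: R₀ = 0.45 × (2.3 + 0.26 × 11.5) = 0.45 × 5.2900 = 2.3805
delay to age 2: R₀ = 0.45 × (0.72 × 11.5) = 0.45 × 8.2800 = 3.7260
Higher: delay to age 2 (3.7260).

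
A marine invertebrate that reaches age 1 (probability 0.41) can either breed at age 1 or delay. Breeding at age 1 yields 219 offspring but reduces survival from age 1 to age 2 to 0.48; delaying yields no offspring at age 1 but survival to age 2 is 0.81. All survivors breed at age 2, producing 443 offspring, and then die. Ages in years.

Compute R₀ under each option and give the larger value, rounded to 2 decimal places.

breed at age 1: R₀ = 0.41 × (219 + 0.48 × 443) = 0.41 × 431.6400 = 176.9724
delay to age 2: R₀ = 0.41 × (0.81 × 443) = 0.41 × 358.8300 = 147.1203
Higher: breed at age 1 (176.9724).

176.97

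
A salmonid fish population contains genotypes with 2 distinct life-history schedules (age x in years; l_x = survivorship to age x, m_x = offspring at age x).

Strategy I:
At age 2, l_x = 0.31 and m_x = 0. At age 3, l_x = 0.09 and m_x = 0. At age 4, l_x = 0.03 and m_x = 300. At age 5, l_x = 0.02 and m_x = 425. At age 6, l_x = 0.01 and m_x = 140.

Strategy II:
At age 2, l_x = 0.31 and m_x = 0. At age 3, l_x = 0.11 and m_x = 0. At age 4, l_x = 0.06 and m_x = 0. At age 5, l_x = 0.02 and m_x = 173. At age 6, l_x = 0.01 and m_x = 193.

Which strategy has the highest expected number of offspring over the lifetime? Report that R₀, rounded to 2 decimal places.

Strategy I: R₀ = 0.31×0 + 0.09×0 + 0.03×300 + 0.02×425 + 0.01×140 = 18.9000
Strategy II: R₀ = 0.31×0 + 0.11×0 + 0.06×0 + 0.02×173 + 0.01×193 = 5.3900
Highest R₀: strategy I with 18.9000.

18.90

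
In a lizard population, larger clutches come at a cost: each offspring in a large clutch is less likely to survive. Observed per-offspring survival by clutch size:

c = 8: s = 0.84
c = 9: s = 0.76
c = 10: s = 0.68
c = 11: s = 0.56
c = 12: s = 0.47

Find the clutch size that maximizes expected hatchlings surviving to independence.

9

Expected hatchlings surviving to independence = c × s(c):
  c=8: 8 × 0.84 = 6.720
  c=9: 9 × 0.76 = 6.840
  c=10: 10 × 0.68 = 6.800
  c=11: 11 × 0.56 = 6.160
  c=12: 12 × 0.47 = 5.640
Maximum at c = 9 (6.840 hatchlings surviving to independence).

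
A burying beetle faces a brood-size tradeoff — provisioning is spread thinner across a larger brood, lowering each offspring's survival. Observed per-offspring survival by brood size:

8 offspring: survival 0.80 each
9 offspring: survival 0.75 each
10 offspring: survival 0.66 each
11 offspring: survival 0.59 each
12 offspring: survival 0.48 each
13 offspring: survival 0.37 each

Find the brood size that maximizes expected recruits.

9

Expected recruits = c × s(c):
  c=8: 8 × 0.80 = 6.400
  c=9: 9 × 0.75 = 6.750
  c=10: 10 × 0.66 = 6.600
  c=11: 11 × 0.59 = 6.490
  c=12: 12 × 0.48 = 5.760
  c=13: 13 × 0.37 = 4.810
Maximum at c = 9 (6.750 recruits).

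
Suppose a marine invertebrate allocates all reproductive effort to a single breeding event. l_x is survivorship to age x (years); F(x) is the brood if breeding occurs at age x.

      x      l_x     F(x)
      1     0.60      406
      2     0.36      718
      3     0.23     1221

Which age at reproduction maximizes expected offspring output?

3

Expected offspring if breeding at age x = l_x × F(x):
  age 1: 0.60 × 406 = 243.600
  age 2: 0.36 × 718 = 258.480
  age 3: 0.23 × 1221 = 280.830
Maximum at age 3 (280.830).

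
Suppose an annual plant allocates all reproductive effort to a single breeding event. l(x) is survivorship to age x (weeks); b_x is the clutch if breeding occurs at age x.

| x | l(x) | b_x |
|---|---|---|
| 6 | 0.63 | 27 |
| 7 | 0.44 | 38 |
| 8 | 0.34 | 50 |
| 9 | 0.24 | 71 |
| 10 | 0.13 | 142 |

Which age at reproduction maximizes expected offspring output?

10

Expected offspring if breeding at age x = l(x) × b_x:
  age 6: 0.63 × 27 = 17.010
  age 7: 0.44 × 38 = 16.720
  age 8: 0.34 × 50 = 17.000
  age 9: 0.24 × 71 = 17.040
  age 10: 0.13 × 142 = 18.460
Maximum at age 10 (18.460).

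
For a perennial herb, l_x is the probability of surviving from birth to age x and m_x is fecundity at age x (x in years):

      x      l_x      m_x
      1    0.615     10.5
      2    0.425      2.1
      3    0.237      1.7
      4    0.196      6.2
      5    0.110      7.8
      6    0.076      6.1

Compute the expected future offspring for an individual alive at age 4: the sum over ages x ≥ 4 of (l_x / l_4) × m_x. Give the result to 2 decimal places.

l_4 = 0.196. Conditional survival from age 4 to x is l_x / l_4.
  x=4: (0.196/0.196) × 6.2 = 6.2000
  x=5: (0.110/0.196) × 7.8 = 4.3776
  x=6: (0.076/0.196) × 6.1 = 2.3653
Sum = 6.2000 + 4.3776 + 2.3653 = 12.9429

12.94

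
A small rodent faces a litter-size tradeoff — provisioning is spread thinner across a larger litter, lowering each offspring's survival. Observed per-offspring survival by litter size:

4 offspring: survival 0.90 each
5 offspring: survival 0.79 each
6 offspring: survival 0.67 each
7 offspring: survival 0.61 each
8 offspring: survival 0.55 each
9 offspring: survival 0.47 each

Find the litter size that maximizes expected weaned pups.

Expected weaned pups = c × s(c):
  c=4: 4 × 0.90 = 3.600
  c=5: 5 × 0.79 = 3.950
  c=6: 6 × 0.67 = 4.020
  c=7: 7 × 0.61 = 4.270
  c=8: 8 × 0.55 = 4.400
  c=9: 9 × 0.47 = 4.230
Maximum at c = 8 (4.400 weaned pups).

8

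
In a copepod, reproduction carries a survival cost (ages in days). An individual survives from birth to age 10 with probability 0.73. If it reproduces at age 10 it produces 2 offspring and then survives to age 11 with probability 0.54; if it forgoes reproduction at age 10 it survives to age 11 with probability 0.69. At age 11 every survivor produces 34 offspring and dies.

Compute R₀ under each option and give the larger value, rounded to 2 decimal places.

breed at age 10: R₀ = 0.73 × (2 + 0.54 × 34) = 0.73 × 20.3600 = 14.8628
delay to age 11: R₀ = 0.73 × (0.69 × 34) = 0.73 × 23.4600 = 17.1258
Higher: delay to age 11 (17.1258).

17.13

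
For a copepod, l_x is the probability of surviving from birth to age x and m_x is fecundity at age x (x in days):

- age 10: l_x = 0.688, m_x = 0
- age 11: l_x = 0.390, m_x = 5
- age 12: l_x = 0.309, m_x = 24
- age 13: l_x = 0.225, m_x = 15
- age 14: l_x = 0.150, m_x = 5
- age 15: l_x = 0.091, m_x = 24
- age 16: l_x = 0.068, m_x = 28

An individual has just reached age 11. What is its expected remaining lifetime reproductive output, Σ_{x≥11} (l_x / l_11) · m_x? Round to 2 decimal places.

45.07

l_11 = 0.390. Conditional survival from age 11 to x is l_x / l_11.
  x=11: (0.390/0.390) × 5 = 5.0000
  x=12: (0.309/0.390) × 24 = 19.0154
  x=13: (0.225/0.390) × 15 = 8.6538
  x=14: (0.150/0.390) × 5 = 1.9231
  x=15: (0.091/0.390) × 24 = 5.6000
  x=16: (0.068/0.390) × 28 = 4.8821
Sum = 5.0000 + 19.0154 + 8.6538 + 1.9231 + 5.6000 + 4.8821 = 45.0744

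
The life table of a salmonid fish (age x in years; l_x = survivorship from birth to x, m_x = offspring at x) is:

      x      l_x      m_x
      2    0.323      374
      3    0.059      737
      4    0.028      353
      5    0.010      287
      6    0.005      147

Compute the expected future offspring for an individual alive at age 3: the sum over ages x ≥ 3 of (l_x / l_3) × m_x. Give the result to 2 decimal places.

965.63

l_3 = 0.059. Conditional survival from age 3 to x is l_x / l_3.
  x=3: (0.059/0.059) × 737 = 737.0000
  x=4: (0.028/0.059) × 353 = 167.5254
  x=5: (0.010/0.059) × 287 = 48.6441
  x=6: (0.005/0.059) × 147 = 12.4576
Sum = 737.0000 + 167.5254 + 48.6441 + 12.4576 = 965.6271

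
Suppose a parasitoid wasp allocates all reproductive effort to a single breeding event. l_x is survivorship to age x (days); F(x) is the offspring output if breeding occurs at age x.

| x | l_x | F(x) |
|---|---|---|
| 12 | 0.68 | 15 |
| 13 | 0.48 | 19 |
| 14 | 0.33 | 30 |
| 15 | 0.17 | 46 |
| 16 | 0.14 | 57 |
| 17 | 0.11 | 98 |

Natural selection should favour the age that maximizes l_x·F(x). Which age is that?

17

Expected offspring if breeding at age x = l_x × F(x):
  age 12: 0.68 × 15 = 10.200
  age 13: 0.48 × 19 = 9.120
  age 14: 0.33 × 30 = 9.900
  age 15: 0.17 × 46 = 7.820
  age 16: 0.14 × 57 = 7.980
  age 17: 0.11 × 98 = 10.780
Maximum at age 17 (10.780).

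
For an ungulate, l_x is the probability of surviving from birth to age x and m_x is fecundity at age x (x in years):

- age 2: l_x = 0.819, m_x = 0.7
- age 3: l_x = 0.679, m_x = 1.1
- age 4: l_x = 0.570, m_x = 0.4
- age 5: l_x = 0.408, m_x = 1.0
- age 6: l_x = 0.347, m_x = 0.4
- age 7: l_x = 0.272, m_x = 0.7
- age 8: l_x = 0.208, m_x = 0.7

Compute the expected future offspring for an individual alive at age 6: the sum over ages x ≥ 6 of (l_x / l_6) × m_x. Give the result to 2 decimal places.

l_6 = 0.347. Conditional survival from age 6 to x is l_x / l_6.
  x=6: (0.347/0.347) × 0.4 = 0.4000
  x=7: (0.272/0.347) × 0.7 = 0.5487
  x=8: (0.208/0.347) × 0.7 = 0.4196
Sum = 0.4000 + 0.5487 + 0.4196 = 1.3683

1.37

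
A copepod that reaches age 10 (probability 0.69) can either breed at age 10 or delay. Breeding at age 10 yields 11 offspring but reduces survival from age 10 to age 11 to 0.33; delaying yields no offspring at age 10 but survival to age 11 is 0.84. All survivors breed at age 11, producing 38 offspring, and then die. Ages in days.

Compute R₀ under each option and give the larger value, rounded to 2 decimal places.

22.02

breed at age 10: R₀ = 0.69 × (11 + 0.33 × 38) = 0.69 × 23.5400 = 16.2426
delay to age 11: R₀ = 0.69 × (0.84 × 38) = 0.69 × 31.9200 = 22.0248
Higher: delay to age 11 (22.0248).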